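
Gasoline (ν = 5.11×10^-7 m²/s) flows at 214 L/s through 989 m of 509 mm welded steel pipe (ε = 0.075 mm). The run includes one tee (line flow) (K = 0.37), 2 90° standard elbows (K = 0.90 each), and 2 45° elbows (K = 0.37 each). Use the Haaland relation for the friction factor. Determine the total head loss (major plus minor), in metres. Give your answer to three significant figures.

V = 4Q/(πD²) = 1.052 m/s; V²/2g = 0.05637 m
Re = 1.05×10^6, ε/D = 1.47×10^-4 → f = 0.01393 (Haaland)
Major: h_f = f(L/D)·V²/2g = 0.01393·1943·0.05637 = 1.526 m
Minor: ΣK = 2.91; h_m = ΣK·V²/2g = 0.1640 m
Total H_L = 1.526 + 0.1640 = 1.690 m

H_L ≈ 1.69 m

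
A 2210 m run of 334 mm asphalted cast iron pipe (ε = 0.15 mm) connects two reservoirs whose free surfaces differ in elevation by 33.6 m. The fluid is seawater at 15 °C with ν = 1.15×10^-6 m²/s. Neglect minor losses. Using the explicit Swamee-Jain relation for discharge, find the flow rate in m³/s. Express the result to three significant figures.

Q ≈ 0.212 m³/s

Swamee-Jain (Type II): Q = -0.965·√(gD⁵h_f/L)·ln[ε/(3.7D) + √(3.17ν²L/(gD³h_f))]
√(gD⁵h_f/L) = √(9.81·0.334⁵·33.6/2210) = 0.02490
ε/(3.7D) = 1.21×10^-4; √(3.17ν²L/(gD³h_f)) = 2.75×10^-5
Q = -0.965·0.02490·ln(1.488×10^-4) = 0.2117 m³/s
Check: V = 2.42 m/s, Re = 7.02×10^5, f = 0.01717, h_f = 33.8 m ≈ 33.6 m ✓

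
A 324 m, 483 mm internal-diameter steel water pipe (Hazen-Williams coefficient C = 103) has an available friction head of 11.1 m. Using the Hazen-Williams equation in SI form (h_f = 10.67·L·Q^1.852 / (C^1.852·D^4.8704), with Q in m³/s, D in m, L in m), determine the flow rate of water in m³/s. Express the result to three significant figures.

Q ≈ 0.684 m³/s

Rearranging: Q = [h_f·C^1.852·D^4.8704 / (10.67·L)]^(1/1.852)
Q = [11.1·103^1.852·0.483^4.8704 / (10.67·324)]^0.540 = 0.6845 m³/s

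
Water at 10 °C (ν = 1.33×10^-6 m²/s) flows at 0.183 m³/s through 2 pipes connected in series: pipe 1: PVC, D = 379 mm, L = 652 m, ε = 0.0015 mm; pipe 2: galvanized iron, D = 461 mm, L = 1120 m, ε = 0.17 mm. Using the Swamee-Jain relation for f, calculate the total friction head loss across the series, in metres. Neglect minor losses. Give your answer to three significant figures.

H ≈ 5.64 m

Pipe 1: V = 1.622 m/s, Re = 4.62×10^5, ε/D = 3.96×10^-6, f = 0.01334, h_1 = f(L/D)V²/2g = 3.077 m
Pipe 2: V = 1.096 m/s, Re = 3.80×10^5, ε/D = 3.69×10^-4, f = 0.01721, h_2 = f(L/D)V²/2g = 2.561 m
Series → Q common, losses add: H = Σh = 5.638 m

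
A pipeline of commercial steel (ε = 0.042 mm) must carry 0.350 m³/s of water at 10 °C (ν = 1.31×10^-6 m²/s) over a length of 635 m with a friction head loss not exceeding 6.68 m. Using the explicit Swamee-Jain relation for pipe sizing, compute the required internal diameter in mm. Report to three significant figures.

D ≈ 425 mm

Swamee-Jain (Type III): D = 0.66·[ε^1.25·(LQ²/(gh_f))^4.75 + ν·Q^9.4·(L/(gh_f))^5.2]^0.04
LQ²/(gh_f) = 1.187; L/(gh_f) = 9.690
Term 1 = ε^1.25·(…)^4.75 = 7.63×10^-6; Term 2 = ν·Q^9.4·(…)^5.2 = 9.13×10^-6
D = 0.66·(7.63×10^-6 + 9.13×10^-6)^0.04 = 0.4251 m = 425 mm
Check: V = 2.47 m/s, Re = 8.00×10^5, f = 0.01376, h_f = 6.37 m ≈ 6.68 m ✓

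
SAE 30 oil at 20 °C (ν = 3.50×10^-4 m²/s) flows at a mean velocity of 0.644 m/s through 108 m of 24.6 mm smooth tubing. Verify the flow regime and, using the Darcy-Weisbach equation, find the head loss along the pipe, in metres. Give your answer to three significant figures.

Re = VD/ν = 0.644·0.02460/3.50×10^-4 = 45.3 → laminar (Re < 2300)
f = 64/Re = 1.414
h_f = f(L/D)V²/(2g) = 1.414·(108/0.02460)·0.644²/(2·9.81) = 131.2 m

h_f ≈ 131 m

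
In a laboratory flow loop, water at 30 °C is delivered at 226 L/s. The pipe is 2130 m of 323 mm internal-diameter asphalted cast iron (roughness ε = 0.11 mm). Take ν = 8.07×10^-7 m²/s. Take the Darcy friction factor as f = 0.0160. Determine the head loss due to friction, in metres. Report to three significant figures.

h_f ≈ 40.9 m

V = 4Q/(πD²) = 4·0.226/(π·0.323²) = 2.758 m/s
h_f = f(L/D)V²/(2g) = 0.01600·(2130/0.323)·2.758²/(2·9.81) = 40.91 m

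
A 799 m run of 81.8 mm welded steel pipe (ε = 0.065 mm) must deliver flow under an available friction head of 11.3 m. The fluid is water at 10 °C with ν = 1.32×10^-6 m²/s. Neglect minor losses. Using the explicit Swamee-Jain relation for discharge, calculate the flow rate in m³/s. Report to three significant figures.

Swamee-Jain (Type II): Q = -0.965·√(gD⁵h_f/L)·ln[ε/(3.7D) + √(3.17ν²L/(gD³h_f))]
√(gD⁵h_f/L) = √(9.81·0.0818⁵·11.3/799) = 7.128×10^-4
ε/(3.7D) = 2.15×10^-4; √(3.17ν²L/(gD³h_f)) = 2.70×10^-4
Q = -0.965·7.128×10^-4·ln(4.845×10^-4) = 0.005250 m³/s
Check: V = 0.999 m/s, Re = 6.19×10^4, f = 0.02287, h_f = 11.4 m ≈ 11.3 m ✓

Q ≈ 0.00525 m³/s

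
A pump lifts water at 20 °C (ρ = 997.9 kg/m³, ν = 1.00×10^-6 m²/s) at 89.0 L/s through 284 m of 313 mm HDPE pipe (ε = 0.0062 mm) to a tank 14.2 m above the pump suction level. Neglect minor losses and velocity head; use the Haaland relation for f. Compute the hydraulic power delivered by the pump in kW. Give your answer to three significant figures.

V = 4Q/(πD²) = 1.157 m/s; Re = 3.62×10^5; ε/D = 1.98×10^-5; f = 0.01404
h_f = f(L/D)V²/2g = 0.8686 m
Total head H = z + h_f = 14.2 + 0.8686 = 15.07 m
P_hyd = ρgQH = 997.9·9.81·0.0890·15.07 = 13.13 kW

P_hyd ≈ 13.1 kW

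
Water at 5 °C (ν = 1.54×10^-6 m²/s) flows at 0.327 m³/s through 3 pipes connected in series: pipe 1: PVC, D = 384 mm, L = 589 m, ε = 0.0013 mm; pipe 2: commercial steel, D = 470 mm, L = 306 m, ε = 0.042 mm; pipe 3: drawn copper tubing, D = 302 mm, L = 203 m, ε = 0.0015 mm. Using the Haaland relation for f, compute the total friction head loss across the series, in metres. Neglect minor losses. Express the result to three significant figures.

H ≈ 17.8 m

Pipe 1: V = 2.824 m/s, Re = 7.04×10^5, ε/D = 3.39×10^-6, f = 0.01235, h_1 = f(L/D)V²/2g = 7.695 m
Pipe 2: V = 1.885 m/s, Re = 5.75×10^5, ε/D = 8.94×10^-5, f = 0.01391, h_2 = f(L/D)V²/2g = 1.640 m
Pipe 3: V = 4.565 m/s, Re = 8.95×10^5, ε/D = 4.97×10^-6, f = 0.01188, h_3 = f(L/D)V²/2g = 8.484 m
Series → Q common, losses add: H = Σh = 17.82 m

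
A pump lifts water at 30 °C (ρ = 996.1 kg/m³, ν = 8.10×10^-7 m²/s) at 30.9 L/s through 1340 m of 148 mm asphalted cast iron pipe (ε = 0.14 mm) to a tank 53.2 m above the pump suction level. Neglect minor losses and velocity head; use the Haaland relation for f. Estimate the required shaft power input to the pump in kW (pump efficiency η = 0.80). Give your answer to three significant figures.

P_shaft ≈ 31.4 kW

V = 4Q/(πD²) = 1.796 m/s; Re = 3.28×10^5; ε/D = 9.46×10^-4; f = 0.02022
h_f = f(L/D)V²/2g = 30.11 m
Total head H = z + h_f = 53.2 + 30.11 = 83.31 m
P_hyd = ρgQH = 996.1·9.81·0.0309·83.31 = 25.15 kW
P_shaft = P_hyd/η = 25.15/0.80 = 31.44 kW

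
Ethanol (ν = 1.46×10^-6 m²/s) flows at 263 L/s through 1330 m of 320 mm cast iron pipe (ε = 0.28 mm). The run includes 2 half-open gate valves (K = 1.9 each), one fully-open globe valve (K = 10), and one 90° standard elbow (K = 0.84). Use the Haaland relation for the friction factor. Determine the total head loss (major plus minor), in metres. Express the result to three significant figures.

V = 4Q/(πD²) = 3.270 m/s; V²/2g = 0.5450 m
Re = 7.17×10^5, ε/D = 8.75×10^-4 → f = 0.01946 (Haaland)
Major: h_f = f(L/D)·V²/2g = 0.01946·4156·0.5450 = 44.07 m
Minor: ΣK = 14.6; h_m = ΣK·V²/2g = 7.979 m
Total H_L = 44.07 + 7.979 = 52.05 m

H_L ≈ 52.1 m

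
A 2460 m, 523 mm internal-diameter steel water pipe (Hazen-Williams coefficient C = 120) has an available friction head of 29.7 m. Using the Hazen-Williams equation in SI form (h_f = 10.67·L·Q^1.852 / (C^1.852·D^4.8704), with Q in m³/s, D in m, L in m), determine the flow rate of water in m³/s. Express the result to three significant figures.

Rearranging: Q = [h_f·C^1.852·D^4.8704 / (10.67·L)]^(1/1.852)
Q = [29.7·120^1.852·0.523^4.8704 / (10.67·2460)]^0.540 = 0.5598 m³/s

Q ≈ 0.560 m³/s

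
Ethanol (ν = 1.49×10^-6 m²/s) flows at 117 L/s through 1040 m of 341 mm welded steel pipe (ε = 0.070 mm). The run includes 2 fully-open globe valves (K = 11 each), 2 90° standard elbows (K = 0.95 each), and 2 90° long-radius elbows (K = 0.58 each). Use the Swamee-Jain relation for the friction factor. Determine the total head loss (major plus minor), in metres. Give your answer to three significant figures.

H_L ≈ 6.28 m

V = 4Q/(πD²) = 1.281 m/s; V²/2g = 0.08365 m
Re = 2.93×10^5, ε/D = 2.05×10^-4 → f = 0.01639 (Swamee-Jain)
Major: h_f = f(L/D)·V²/2g = 0.01639·3050·0.08365 = 4.182 m
Minor: ΣK = 25.1; h_m = ΣK·V²/2g = 2.096 m
Total H_L = 4.182 + 2.096 = 6.279 m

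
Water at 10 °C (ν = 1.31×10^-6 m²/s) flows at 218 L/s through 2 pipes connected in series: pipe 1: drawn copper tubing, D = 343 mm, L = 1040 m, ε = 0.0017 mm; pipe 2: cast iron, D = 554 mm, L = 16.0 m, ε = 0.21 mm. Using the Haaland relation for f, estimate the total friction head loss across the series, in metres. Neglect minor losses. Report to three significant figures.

H ≈ 10.9 m

Pipe 1: V = 2.359 m/s, Re = 6.18×10^5, ε/D = 4.96×10^-6, f = 0.01265, h_1 = f(L/D)V²/2g = 10.88 m
Pipe 2: V = 0.9044 m/s, Re = 3.82×10^5, ε/D = 3.79×10^-4, f = 0.01703, h_2 = f(L/D)V²/2g = 0.02050 m
Series → Q common, losses add: H = Σh = 10.90 m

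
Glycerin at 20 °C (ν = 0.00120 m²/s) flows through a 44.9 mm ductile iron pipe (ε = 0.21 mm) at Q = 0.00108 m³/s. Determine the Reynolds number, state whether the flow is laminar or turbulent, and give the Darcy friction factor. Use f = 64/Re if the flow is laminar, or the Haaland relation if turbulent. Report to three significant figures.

Re ≈ 25.5; laminar; f = 64/Re ≈ 2.51

V = 4Q/(πD²) = 0.6821 m/s
Re = VD/ν = 0.6821·0.0449/0.00120 = 25.5
Re < 2300 → laminar → f = 64/Re = 2.508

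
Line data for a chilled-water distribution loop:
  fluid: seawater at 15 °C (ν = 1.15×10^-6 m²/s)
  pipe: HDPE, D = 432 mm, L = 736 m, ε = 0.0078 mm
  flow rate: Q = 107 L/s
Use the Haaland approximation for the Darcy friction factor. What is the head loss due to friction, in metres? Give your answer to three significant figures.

V = 4Q/(πD²) = 4·0.107/(π·0.432²) = 0.7300 m/s
Re = VD/ν = 0.7300·0.432/1.15×10^-6 = 2.74×10^5 → turbulent
ε/D = 0.0078/432 = 1.81×10^-5
Haaland: f = 0.01473
h_f = f(L/D)V²/(2g) = 0.01473·(736/0.432)·0.7300²/(2·9.81) = 0.6815 m

h_f ≈ 0.682 m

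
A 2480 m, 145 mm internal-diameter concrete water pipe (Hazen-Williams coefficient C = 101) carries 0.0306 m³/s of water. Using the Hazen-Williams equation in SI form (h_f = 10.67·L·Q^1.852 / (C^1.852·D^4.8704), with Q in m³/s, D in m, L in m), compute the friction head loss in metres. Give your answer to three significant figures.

h_f ≈ 97.9 m

h_f = 10.67·2480·0.0306^1.852 / (101^1.852·0.145^4.8704) = 97.87 m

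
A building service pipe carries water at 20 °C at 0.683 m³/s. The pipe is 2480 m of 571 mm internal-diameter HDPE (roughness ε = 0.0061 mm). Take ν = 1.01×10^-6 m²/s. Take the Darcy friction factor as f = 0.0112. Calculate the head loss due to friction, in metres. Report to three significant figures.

h_f ≈ 17.6 m

V = 4Q/(πD²) = 4·0.683/(π·0.571²) = 2.667 m/s
h_f = f(L/D)V²/(2g) = 0.01120·(2480/0.571)·2.667²/(2·9.81) = 17.64 m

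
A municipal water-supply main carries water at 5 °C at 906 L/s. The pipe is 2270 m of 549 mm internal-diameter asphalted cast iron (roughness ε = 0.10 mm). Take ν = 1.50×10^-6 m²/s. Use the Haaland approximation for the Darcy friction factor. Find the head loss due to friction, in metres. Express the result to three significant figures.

h_f ≈ 43.7 m

V = 4Q/(πD²) = 4·0.906/(π·0.549²) = 3.827 m/s
Re = VD/ν = 3.827·0.549/1.50×10^-6 = 1.40×10^6 → turbulent
ε/D = 0.10/549 = 1.82×10^-4
Haaland: f = 0.01416
h_f = f(L/D)V²/(2g) = 0.01416·(2270/0.549)·3.827²/(2·9.81) = 43.72 m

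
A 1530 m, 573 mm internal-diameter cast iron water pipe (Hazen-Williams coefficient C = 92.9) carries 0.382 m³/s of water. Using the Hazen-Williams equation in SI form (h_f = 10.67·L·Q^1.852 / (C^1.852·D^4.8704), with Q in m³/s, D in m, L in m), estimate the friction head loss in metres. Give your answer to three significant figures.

h_f ≈ 9.37 m

h_f = 10.67·1530·0.382^1.852 / (92.9^1.852·0.573^4.8704) = 9.375 m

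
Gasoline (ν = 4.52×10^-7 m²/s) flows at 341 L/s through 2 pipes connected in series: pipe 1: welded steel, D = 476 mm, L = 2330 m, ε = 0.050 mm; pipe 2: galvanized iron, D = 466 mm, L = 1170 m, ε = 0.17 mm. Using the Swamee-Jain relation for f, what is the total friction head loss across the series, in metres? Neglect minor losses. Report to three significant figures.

H ≈ 20.0 m

Pipe 1: V = 1.916 m/s, Re = 2.02×10^6, ε/D = 1.05×10^-4, f = 0.01296, h_1 = f(L/D)V²/2g = 11.87 m
Pipe 2: V = 1.999 m/s, Re = 2.06×10^6, ε/D = 3.65×10^-4, f = 0.01597, h_2 = f(L/D)V²/2g = 8.169 m
Series → Q common, losses add: H = Σh = 20.04 m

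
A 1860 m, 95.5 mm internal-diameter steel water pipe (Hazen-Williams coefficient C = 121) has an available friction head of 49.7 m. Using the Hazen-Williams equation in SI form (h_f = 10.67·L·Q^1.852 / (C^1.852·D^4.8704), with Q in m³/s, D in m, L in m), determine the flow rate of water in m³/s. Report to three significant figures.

Rearranging: Q = [h_f·C^1.852·D^4.8704 / (10.67·L)]^(1/1.852)
Q = [49.7·121^1.852·0.0955^4.8704 / (10.67·1860)]^0.540 = 0.009904 m³/s

Q ≈ 0.00990 m³/s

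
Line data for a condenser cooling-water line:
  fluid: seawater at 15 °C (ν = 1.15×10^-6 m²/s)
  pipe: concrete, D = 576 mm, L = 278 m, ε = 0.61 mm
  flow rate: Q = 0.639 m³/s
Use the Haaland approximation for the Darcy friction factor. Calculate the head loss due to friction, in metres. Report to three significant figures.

V = 4Q/(πD²) = 4·0.639/(π·0.576²) = 2.452 m/s
Re = VD/ν = 2.452·0.576/1.15×10^-6 = 1.23×10^6 → turbulent
ε/D = 0.61/576 = 0.00106
Haaland: f = 0.02016
h_f = f(L/D)V²/(2g) = 0.02016·(278/0.576)·2.452²/(2·9.81) = 2.982 m

h_f ≈ 2.98 m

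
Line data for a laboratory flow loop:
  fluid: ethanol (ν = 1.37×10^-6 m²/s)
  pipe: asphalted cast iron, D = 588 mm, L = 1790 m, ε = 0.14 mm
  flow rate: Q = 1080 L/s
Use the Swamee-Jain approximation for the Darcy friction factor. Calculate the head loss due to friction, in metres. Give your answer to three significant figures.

h_f ≈ 36.4 m

V = 4Q/(πD²) = 4·1.08/(π·0.588²) = 3.977 m/s
Re = VD/ν = 3.977·0.588/1.37×10^-6 = 1.71×10^6 → turbulent
ε/D = 0.14/588 = 2.38×10^-4
Swamee-Jain: f = 0.01483
h_f = f(L/D)V²/(2g) = 0.01483·(1790/0.588)·3.977²/(2·9.81) = 36.41 m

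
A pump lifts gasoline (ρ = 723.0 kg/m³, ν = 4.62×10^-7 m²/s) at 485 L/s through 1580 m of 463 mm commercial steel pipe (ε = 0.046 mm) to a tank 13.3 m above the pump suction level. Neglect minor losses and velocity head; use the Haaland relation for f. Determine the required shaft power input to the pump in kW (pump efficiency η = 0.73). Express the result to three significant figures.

V = 4Q/(πD²) = 2.881 m/s; Re = 2.89×10^6; ε/D = 9.94×10^-5; f = 0.01252
h_f = f(L/D)V²/2g = 18.07 m
Total head H = z + h_f = 13.3 + 18.07 = 31.37 m
P_hyd = ρgQH = 723.0·9.81·0.485·31.37 = 107.9 kW
P_shaft = P_hyd/η = 107.9/0.73 = 147.8 kW

P_shaft ≈ 148 kW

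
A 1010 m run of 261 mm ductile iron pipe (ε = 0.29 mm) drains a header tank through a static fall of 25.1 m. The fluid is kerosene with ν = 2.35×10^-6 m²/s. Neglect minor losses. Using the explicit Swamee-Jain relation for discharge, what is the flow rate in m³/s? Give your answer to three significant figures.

Q ≈ 0.131 m³/s

Swamee-Jain (Type II): Q = -0.965·√(gD⁵h_f/L)·ln[ε/(3.7D) + √(3.17ν²L/(gD³h_f))]
√(gD⁵h_f/L) = √(9.81·0.261⁵·25.1/1010) = 0.01718
ε/(3.7D) = 3.00×10^-4; √(3.17ν²L/(gD³h_f)) = 6.36×10^-5
Q = -0.965·0.01718·ln(3.639×10^-4) = 0.1313 m³/s
Check: V = 2.45 m/s, Re = 2.73×10^5, f = 0.02128, h_f = 25.3 m ≈ 25.1 m ✓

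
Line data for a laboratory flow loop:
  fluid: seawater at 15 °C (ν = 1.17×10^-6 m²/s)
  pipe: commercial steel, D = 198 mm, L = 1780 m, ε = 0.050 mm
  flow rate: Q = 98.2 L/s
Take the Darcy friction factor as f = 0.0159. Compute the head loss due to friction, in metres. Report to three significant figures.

h_f ≈ 74.1 m

V = 4Q/(πD²) = 4·0.0982/(π·0.198²) = 3.189 m/s
h_f = f(L/D)V²/(2g) = 0.01590·(1780/0.198)·3.189²/(2·9.81) = 74.10 m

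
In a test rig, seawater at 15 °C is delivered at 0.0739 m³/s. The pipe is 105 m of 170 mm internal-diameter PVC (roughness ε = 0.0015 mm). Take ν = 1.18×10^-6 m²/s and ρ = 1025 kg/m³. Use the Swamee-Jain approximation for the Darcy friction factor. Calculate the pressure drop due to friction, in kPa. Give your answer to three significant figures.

Δp ≈ 44.9 kPa

V = 4Q/(πD²) = 4·0.0739/(π·0.170²) = 3.256 m/s
Re = VD/ν = 3.256·0.170/1.18×10^-6 = 4.69×10^5 → turbulent
ε/D = 0.0015/170 = 8.82×10^-6
Swamee-Jain: f = 0.01338
h_f = f(L/D)V²/(2g) = 0.01338·(105/0.170)·3.256²/(2·9.81) = 4.464 m
Δp = ρg·h_f = 1025·9.81·4.464 = 44.89 kPa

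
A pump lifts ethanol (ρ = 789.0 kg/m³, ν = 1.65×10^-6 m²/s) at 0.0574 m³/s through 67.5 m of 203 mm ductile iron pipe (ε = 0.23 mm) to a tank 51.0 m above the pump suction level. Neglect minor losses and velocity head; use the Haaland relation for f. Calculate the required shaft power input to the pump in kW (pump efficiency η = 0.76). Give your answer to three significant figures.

P_shaft ≈ 30.5 kW

V = 4Q/(πD²) = 1.773 m/s; Re = 2.18×10^5; ε/D = 0.00113; f = 0.02134
h_f = f(L/D)V²/2g = 1.138 m
Total head H = z + h_f = 51.0 + 1.138 = 52.14 m
P_hyd = ρgQH = 789.0·9.81·0.0574·52.14 = 23.16 kW
P_shaft = P_hyd/η = 23.16/0.76 = 30.48 kW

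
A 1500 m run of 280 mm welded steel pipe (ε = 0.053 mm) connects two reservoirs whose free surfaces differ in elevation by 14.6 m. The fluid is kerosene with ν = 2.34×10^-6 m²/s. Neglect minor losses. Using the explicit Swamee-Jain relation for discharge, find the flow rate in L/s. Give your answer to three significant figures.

Q ≈ 110 L/s

Swamee-Jain (Type II): Q = -0.965·√(gD⁵h_f/L)·ln[ε/(3.7D) + √(3.17ν²L/(gD³h_f))]
√(gD⁵h_f/L) = √(9.81·0.280⁵·14.6/1500) = 0.01282
ε/(3.7D) = 5.12×10^-5; √(3.17ν²L/(gD³h_f)) = 9.10×10^-5
Q = -0.965·0.01282·ln(1.422×10^-4) = 0.1096 m³/s
Check: V = 1.78 m/s, Re = 2.13×10^5, f = 0.01692, h_f = 14.6 m ≈ 14.6 m ✓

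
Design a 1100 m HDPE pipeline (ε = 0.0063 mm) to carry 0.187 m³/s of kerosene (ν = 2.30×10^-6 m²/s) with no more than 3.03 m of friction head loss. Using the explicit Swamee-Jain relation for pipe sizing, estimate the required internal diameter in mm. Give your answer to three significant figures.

Swamee-Jain (Type III): D = 0.66·[ε^1.25·(LQ²/(gh_f))^4.75 + ν·Q^9.4·(L/(gh_f))^5.2]^0.04
LQ²/(gh_f) = 1.294; L/(gh_f) = 37.01
Term 1 = ε^1.25·(…)^4.75 = 1.07×10^-6; Term 2 = ν·Q^9.4·(…)^5.2 = 4.70×10^-5
D = 0.66·(1.07×10^-6 + 4.70×10^-5)^0.04 = 0.4434 m = 443 mm
Check: V = 1.21 m/s, Re = 2.33×10^5, f = 0.01522, h_f = 2.82 m ≈ 3.03 m ✓

D ≈ 443 mm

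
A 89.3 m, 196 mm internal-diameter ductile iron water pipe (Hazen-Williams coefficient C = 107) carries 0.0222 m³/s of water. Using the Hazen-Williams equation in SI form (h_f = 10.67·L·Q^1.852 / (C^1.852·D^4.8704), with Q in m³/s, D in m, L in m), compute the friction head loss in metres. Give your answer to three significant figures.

h_f = 10.67·89.3·0.0222^1.852 / (107^1.852·0.196^4.8704) = 0.4028 m

h_f ≈ 0.403 m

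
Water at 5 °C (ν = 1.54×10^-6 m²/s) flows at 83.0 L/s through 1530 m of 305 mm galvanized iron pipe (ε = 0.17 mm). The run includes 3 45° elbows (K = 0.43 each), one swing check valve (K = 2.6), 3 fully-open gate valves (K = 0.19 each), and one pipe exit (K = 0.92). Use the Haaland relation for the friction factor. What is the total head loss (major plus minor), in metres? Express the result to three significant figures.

V = 4Q/(πD²) = 1.136 m/s; V²/2g = 0.06578 m
Re = 2.25×10^5, ε/D = 5.57×10^-4 → f = 0.01876 (Haaland)
Major: h_f = f(L/D)·V²/2g = 0.01876·5016·0.06578 = 6.190 m
Minor: ΣK = 5.38; h_m = ΣK·V²/2g = 0.3539 m
Total H_L = 6.190 + 0.3539 = 6.544 m

H_L ≈ 6.54 m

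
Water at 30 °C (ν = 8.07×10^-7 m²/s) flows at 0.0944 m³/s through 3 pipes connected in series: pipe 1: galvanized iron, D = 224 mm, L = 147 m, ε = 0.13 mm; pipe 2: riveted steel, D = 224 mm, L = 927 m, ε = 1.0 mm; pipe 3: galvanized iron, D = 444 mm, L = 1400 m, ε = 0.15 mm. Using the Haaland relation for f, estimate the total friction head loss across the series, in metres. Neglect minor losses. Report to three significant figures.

Pipe 1: V = 2.395 m/s, Re = 6.65×10^5, ε/D = 5.80×10^-4, f = 0.01789, h_1 = f(L/D)V²/2g = 3.434 m
Pipe 2: V = 2.395 m/s, Re = 6.65×10^5, ε/D = 0.00446, f = 0.02955, h_2 = f(L/D)V²/2g = 35.77 m
Pipe 3: V = 0.6097 m/s, Re = 3.35×10^5, ε/D = 3.38×10^-4, f = 0.01691, h_3 = f(L/D)V²/2g = 1.010 m
Series → Q common, losses add: H = Σh = 40.21 m

H ≈ 40.2 m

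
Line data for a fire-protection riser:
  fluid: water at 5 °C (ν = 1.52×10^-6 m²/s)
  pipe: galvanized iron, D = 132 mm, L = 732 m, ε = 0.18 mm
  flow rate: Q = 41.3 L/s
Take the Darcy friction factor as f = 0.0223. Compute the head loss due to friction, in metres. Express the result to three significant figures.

h_f ≈ 57.4 m

V = 4Q/(πD²) = 4·0.0413/(π·0.132²) = 3.018 m/s
h_f = f(L/D)V²/(2g) = 0.02230·(732/0.132)·3.018²/(2·9.81) = 57.41 m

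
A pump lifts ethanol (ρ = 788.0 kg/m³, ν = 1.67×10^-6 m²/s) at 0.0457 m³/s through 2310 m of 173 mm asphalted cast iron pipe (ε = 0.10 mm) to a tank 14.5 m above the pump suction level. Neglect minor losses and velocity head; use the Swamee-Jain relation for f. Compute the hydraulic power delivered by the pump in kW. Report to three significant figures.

V = 4Q/(πD²) = 1.944 m/s; Re = 2.01×10^5; ε/D = 5.78×10^-4; f = 0.01932
h_f = f(L/D)V²/2g = 49.70 m
Total head H = z + h_f = 14.5 + 49.70 = 64.20 m
P_hyd = ρgQH = 788.0·9.81·0.0457·64.20 = 22.68 kW

P_hyd ≈ 22.7 kW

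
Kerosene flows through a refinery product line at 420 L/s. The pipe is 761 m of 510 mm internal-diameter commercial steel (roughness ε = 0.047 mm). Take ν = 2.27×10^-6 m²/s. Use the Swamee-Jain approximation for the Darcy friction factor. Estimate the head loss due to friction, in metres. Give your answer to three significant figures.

h_f ≈ 4.67 m

V = 4Q/(πD²) = 4·0.420/(π·0.510²) = 2.056 m/s
Re = VD/ν = 2.056·0.510/2.27×10^-6 = 4.62×10^5 → turbulent
ε/D = 0.047/510 = 9.22×10^-5
Swamee-Jain: f = 0.01451
h_f = f(L/D)V²/(2g) = 0.01451·(761/0.510)·2.056²/(2·9.81) = 4.665 m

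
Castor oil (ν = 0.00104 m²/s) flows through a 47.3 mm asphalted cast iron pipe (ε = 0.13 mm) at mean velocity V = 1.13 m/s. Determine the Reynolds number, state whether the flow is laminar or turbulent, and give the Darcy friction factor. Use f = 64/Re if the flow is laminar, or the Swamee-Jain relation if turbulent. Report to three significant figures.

Re ≈ 51.4; laminar; f = 64/Re ≈ 1.25

Re = VD/ν = 1.130·0.0473/0.00104 = 51.4
Re < 2300 → laminar → f = 64/Re = 1.245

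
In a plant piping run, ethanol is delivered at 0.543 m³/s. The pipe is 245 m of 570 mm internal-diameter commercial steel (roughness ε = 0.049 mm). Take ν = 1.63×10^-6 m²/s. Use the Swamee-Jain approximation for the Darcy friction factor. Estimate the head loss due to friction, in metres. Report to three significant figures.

h_f ≈ 1.36 m

V = 4Q/(πD²) = 4·0.543/(π·0.570²) = 2.128 m/s
Re = VD/ν = 2.128·0.570/1.63×10^-6 = 7.44×10^5 → turbulent
ε/D = 0.049/570 = 8.60×10^-5
Swamee-Jain: f = 0.01368
h_f = f(L/D)V²/(2g) = 0.01368·(245/0.570)·2.128²/(2·9.81) = 1.357 m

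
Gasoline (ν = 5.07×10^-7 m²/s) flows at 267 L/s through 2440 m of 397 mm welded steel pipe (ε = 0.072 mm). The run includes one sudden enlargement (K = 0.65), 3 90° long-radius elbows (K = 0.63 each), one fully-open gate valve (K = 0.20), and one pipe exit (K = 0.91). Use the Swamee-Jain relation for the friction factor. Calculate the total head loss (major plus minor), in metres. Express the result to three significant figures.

V = 4Q/(πD²) = 2.157 m/s; V²/2g = 0.2371 m
Re = 1.69×10^6, ε/D = 1.81×10^-4 → f = 0.01418 (Swamee-Jain)
Major: h_f = f(L/D)·V²/2g = 0.01418·6146·0.2371 = 20.67 m
Minor: ΣK = 3.65; h_m = ΣK·V²/2g = 0.8655 m
Total H_L = 20.67 + 0.8655 = 21.53 m

H_L ≈ 21.5 m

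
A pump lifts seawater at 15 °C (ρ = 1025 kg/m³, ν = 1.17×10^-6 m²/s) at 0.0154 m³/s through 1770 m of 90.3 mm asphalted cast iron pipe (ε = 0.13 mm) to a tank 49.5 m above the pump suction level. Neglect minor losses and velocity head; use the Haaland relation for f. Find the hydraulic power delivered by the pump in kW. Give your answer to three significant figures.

P_hyd ≈ 27.9 kW

V = 4Q/(πD²) = 2.405 m/s; Re = 1.86×10^5; ε/D = 0.00144; f = 0.02259
h_f = f(L/D)V²/2g = 130.5 m
Total head H = z + h_f = 49.5 + 130.5 = 180.0 m
P_hyd = ρgQH = 1025·9.81·0.0154·180.0 = 27.87 kW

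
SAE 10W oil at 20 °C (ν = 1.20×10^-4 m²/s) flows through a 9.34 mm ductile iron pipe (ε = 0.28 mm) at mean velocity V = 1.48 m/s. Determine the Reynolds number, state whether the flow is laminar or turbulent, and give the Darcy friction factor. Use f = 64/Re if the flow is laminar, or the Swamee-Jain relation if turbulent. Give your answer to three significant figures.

Re = VD/ν = 1.480·0.00934/1.20×10^-4 = 115
Re < 2300 → laminar → f = 64/Re = 0.5556

Re ≈ 115; laminar; f = 64/Re ≈ 0.556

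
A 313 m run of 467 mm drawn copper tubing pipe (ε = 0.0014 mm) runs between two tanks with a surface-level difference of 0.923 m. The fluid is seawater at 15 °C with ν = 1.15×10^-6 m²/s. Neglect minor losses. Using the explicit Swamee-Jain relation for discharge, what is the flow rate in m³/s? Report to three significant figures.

Swamee-Jain (Type II): Q = -0.965·√(gD⁵h_f/L)·ln[ε/(3.7D) + √(3.17ν²L/(gD³h_f))]
√(gD⁵h_f/L) = √(9.81·0.467⁵·0.923/313) = 0.02535
ε/(3.7D) = 8.10×10^-7; √(3.17ν²L/(gD³h_f)) = 3.77×10^-5
Q = -0.965·0.02535·ln(3.853×10^-5) = 0.2486 m³/s
Check: V = 1.45 m/s, Re = 5.89×10^5, f = 0.01277, h_f = 0.919 m ≈ 0.923 m ✓

Q ≈ 0.249 m³/s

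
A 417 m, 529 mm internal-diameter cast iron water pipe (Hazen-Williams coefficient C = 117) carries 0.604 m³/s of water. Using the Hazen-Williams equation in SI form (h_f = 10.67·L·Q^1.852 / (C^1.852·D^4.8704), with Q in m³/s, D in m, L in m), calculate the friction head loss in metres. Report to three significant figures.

h_f ≈ 5.75 m

h_f = 10.67·417·0.604^1.852 / (117^1.852·0.529^4.8704) = 5.746 m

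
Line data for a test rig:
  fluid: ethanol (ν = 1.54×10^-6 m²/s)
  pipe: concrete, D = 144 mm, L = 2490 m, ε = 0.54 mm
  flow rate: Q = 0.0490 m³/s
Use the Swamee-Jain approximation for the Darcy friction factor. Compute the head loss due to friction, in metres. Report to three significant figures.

V = 4Q/(πD²) = 4·0.0490/(π·0.144²) = 3.009 m/s
Re = VD/ν = 3.009·0.144/1.54×10^-6 = 2.81×10^5 → turbulent
ε/D = 0.54/144 = 0.00375
Swamee-Jain: f = 0.02845
h_f = f(L/D)V²/(2g) = 0.02845·(2490/0.144)·3.009²/(2·9.81) = 226.9 m

h_f ≈ 227 m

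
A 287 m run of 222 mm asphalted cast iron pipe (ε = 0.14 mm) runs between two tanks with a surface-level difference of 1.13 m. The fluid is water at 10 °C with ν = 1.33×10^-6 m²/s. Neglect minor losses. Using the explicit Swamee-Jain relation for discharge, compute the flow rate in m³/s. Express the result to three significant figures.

Q ≈ 0.0359 m³/s

Swamee-Jain (Type II): Q = -0.965·√(gD⁵h_f/L)·ln[ε/(3.7D) + √(3.17ν²L/(gD³h_f))]
√(gD⁵h_f/L) = √(9.81·0.222⁵·1.13/287) = 0.004564
ε/(3.7D) = 1.70×10^-4; √(3.17ν²L/(gD³h_f)) = 1.15×10^-4
Q = -0.965·0.004564·ln(2.856×10^-4) = 0.03594 m³/s
Check: V = 0.928 m/s, Re = 1.55×10^5, f = 0.02002, h_f = 1.14 m ≈ 1.13 m ✓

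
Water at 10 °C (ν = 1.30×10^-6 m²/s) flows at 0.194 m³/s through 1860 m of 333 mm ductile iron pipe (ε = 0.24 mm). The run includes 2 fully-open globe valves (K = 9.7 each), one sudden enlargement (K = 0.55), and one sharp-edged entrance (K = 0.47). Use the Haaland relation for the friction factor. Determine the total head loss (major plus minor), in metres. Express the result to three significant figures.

H_L ≈ 31.7 m

V = 4Q/(πD²) = 2.228 m/s; V²/2g = 0.2529 m
Re = 5.71×10^5, ε/D = 7.21×10^-4 → f = 0.01877 (Haaland)
Major: h_f = f(L/D)·V²/2g = 0.01877·5586·0.2529 = 26.52 m
Minor: ΣK = 20.4; h_m = ΣK·V²/2g = 5.164 m
Total H_L = 26.52 + 5.164 = 31.69 m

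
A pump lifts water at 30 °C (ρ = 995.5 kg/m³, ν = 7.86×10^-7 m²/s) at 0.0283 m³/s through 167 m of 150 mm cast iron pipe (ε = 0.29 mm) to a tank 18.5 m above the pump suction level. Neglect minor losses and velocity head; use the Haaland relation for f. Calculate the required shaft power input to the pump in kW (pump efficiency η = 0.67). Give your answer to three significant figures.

P_shaft ≈ 9.06 kW

V = 4Q/(πD²) = 1.601 m/s; Re = 3.06×10^5; ε/D = 0.00193; f = 0.02379
h_f = f(L/D)V²/2g = 3.462 m
Total head H = z + h_f = 18.5 + 3.462 = 21.96 m
P_hyd = ρgQH = 995.5·9.81·0.0283·21.96 = 6.070 kW
P_shaft = P_hyd/η = 6.070/0.67 = 9.059 kW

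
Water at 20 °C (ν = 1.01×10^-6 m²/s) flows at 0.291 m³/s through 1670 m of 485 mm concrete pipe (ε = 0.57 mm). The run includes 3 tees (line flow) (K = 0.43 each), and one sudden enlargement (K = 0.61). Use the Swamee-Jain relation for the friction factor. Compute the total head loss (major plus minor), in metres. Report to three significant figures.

H_L ≈ 9.34 m

V = 4Q/(πD²) = 1.575 m/s; V²/2g = 0.1265 m
Re = 7.56×10^5, ε/D = 0.00118 → f = 0.02089 (Swamee-Jain)
Major: h_f = f(L/D)·V²/2g = 0.02089·3443·0.1265 = 9.095 m
Minor: ΣK = 1.90; h_m = ΣK·V²/2g = 0.2403 m
Total H_L = 9.095 + 0.2403 = 9.335 m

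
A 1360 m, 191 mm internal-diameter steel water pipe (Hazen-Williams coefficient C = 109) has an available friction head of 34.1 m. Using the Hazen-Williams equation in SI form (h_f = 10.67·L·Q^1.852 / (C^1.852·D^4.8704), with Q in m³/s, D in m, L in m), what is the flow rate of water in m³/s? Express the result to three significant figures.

Q ≈ 0.0534 m³/s

Rearranging: Q = [h_f·C^1.852·D^4.8704 / (10.67·L)]^(1/1.852)
Q = [34.1·109^1.852·0.191^4.8704 / (10.67·1360)]^0.540 = 0.05335 m³/s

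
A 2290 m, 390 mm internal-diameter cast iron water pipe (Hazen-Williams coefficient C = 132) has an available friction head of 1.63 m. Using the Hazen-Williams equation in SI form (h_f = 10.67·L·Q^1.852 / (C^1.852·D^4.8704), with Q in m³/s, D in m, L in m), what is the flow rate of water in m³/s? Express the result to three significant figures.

Rearranging: Q = [h_f·C^1.852·D^4.8704 / (10.67·L)]^(1/1.852)
Q = [1.63·132^1.852·0.390^4.8704 / (10.67·2290)]^0.540 = 0.06172 m³/s

Q ≈ 0.0617 m³/s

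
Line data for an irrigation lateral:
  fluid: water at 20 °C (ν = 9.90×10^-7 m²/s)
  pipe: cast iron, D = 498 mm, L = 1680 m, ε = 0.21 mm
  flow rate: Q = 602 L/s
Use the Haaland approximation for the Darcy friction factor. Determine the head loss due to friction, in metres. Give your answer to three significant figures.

h_f ≈ 27.0 m

V = 4Q/(πD²) = 4·0.602/(π·0.498²) = 3.091 m/s
Re = VD/ν = 3.091·0.498/9.90×10^-7 = 1.55×10^6 → turbulent
ε/D = 0.21/498 = 4.22×10^-4
Haaland: f = 0.01644
h_f = f(L/D)V²/(2g) = 0.01644·(1680/0.498)·3.091²/(2·9.81) = 27.00 m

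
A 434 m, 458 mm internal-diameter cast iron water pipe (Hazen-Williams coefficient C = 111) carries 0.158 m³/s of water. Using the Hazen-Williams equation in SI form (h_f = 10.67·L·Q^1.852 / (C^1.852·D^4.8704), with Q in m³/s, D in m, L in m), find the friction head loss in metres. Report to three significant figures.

h_f ≈ 1.11 m

h_f = 10.67·434·0.158^1.852 / (111^1.852·0.458^4.8704) = 1.110 m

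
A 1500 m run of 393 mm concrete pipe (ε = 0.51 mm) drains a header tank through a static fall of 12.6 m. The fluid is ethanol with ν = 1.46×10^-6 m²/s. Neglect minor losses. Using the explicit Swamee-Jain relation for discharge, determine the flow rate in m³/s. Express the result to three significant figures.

Swamee-Jain (Type II): Q = -0.965·√(gD⁵h_f/L)·ln[ε/(3.7D) + √(3.17ν²L/(gD³h_f))]
√(gD⁵h_f/L) = √(9.81·0.393⁵·12.6/1500) = 0.02779
ε/(3.7D) = 3.51×10^-4; √(3.17ν²L/(gD³h_f)) = 3.68×10^-5
Q = -0.965·0.02779·ln(3.875×10^-4) = 0.2107 m³/s
Check: V = 1.74 m/s, Re = 4.68×10^5, f = 0.02160, h_f = 12.7 m ≈ 12.6 m ✓

Q ≈ 0.211 m³/s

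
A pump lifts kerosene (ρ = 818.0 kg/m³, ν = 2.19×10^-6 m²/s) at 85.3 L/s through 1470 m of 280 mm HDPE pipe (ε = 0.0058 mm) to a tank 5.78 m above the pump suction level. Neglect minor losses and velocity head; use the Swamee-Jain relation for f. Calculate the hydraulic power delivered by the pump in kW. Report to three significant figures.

P_hyd ≈ 9.61 kW

V = 4Q/(πD²) = 1.385 m/s; Re = 1.77×10^5; ε/D = 2.07×10^-5; f = 0.01608
h_f = f(L/D)V²/2g = 8.259 m
Total head H = z + h_f = 5.78 + 8.259 = 14.04 m
P_hyd = ρgQH = 818.0·9.81·0.0853·14.04 = 9.609 kW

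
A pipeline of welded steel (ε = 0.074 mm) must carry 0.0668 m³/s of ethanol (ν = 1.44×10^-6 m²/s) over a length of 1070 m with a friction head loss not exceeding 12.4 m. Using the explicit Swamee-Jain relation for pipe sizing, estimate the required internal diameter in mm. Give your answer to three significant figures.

Swamee-Jain (Type III): D = 0.66·[ε^1.25·(LQ²/(gh_f))^4.75 + ν·Q^9.4·(L/(gh_f))^5.2]^0.04
LQ²/(gh_f) = 0.03925; L/(gh_f) = 8.796
Term 1 = ε^1.25·(…)^4.75 = 1.44×10^-12; Term 2 = ν·Q^9.4·(…)^5.2 = 1.05×10^-12
D = 0.66·(1.44×10^-12 + 1.05×10^-12)^0.04 = 0.2267 m = 227 mm
Check: V = 1.66 m/s, Re = 2.61×10^5, f = 0.01747, h_f = 11.5 m ≈ 12.4 m ✓

D ≈ 227 mm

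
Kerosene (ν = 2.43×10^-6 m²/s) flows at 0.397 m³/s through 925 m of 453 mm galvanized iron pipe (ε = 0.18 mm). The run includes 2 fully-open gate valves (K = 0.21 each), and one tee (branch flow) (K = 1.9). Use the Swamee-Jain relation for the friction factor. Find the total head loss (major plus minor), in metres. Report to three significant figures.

V = 4Q/(πD²) = 2.463 m/s; V²/2g = 0.3092 m
Re = 4.59×10^5, ε/D = 3.97×10^-4 → f = 0.01719 (Swamee-Jain)
Major: h_f = f(L/D)·V²/2g = 0.01719·2042·0.3092 = 10.85 m
Minor: ΣK = 2.32; h_m = ΣK·V²/2g = 0.7175 m
Total H_L = 10.85 + 0.7175 = 11.57 m

H_L ≈ 11.6 m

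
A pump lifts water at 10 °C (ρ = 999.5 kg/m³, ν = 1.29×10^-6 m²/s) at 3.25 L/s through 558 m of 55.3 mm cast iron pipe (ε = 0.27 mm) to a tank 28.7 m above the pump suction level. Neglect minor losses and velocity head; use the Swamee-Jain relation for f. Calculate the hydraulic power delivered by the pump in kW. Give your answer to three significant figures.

P_hyd ≈ 1.88 kW

V = 4Q/(πD²) = 1.353 m/s; Re = 5.80×10^4; ε/D = 0.00488; f = 0.03208
h_f = f(L/D)V²/2g = 30.21 m
Total head H = z + h_f = 28.7 + 30.21 = 58.91 m
P_hyd = ρgQH = 999.5·9.81·0.00325·58.91 = 1.877 kW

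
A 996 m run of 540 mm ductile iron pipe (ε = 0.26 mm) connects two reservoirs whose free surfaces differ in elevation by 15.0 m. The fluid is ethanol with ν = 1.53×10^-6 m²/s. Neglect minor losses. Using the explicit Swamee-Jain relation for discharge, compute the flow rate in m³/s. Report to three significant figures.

Q ≈ 0.701 m³/s

Swamee-Jain (Type II): Q = -0.965·√(gD⁵h_f/L)·ln[ε/(3.7D) + √(3.17ν²L/(gD³h_f))]
√(gD⁵h_f/L) = √(9.81·0.540⁵·15.0/996) = 0.08236
ε/(3.7D) = 1.30×10^-4; √(3.17ν²L/(gD³h_f)) = 1.79×10^-5
Q = -0.965·0.08236·ln(1.480×10^-4) = 0.7009 m³/s
Check: V = 3.06 m/s, Re = 1.08×10^6, f = 0.01713, h_f = 15.1 m ≈ 15.0 m ✓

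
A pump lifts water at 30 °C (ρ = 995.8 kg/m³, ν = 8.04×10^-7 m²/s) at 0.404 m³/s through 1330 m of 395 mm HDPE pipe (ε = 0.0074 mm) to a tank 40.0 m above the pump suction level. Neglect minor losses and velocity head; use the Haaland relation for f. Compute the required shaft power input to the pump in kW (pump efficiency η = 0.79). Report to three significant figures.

P_shaft ≈ 304 kW

V = 4Q/(πD²) = 3.297 m/s; Re = 1.62×10^6; ε/D = 1.87×10^-5; f = 0.01118
h_f = f(L/D)V²/2g = 20.86 m
Total head H = z + h_f = 40.0 + 20.86 = 60.86 m
P_hyd = ρgQH = 995.8·9.81·0.404·60.86 = 240.2 kW
P_shaft = P_hyd/η = 240.2/0.79 = 304.1 kW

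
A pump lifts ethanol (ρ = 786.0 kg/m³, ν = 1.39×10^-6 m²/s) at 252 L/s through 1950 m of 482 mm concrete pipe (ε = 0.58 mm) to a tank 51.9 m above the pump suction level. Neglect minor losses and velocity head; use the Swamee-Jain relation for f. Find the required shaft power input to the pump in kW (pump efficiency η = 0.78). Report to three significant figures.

V = 4Q/(πD²) = 1.381 m/s; Re = 4.79×10^5; ε/D = 0.00120; f = 0.02122
h_f = f(L/D)V²/2g = 8.346 m
Total head H = z + h_f = 51.9 + 8.346 = 60.25 m
P_hyd = ρgQH = 786.0·9.81·0.252·60.25 = 117.1 kW
P_shaft = P_hyd/η = 117.1/0.78 = 150.1 kW

P_shaft ≈ 150 kW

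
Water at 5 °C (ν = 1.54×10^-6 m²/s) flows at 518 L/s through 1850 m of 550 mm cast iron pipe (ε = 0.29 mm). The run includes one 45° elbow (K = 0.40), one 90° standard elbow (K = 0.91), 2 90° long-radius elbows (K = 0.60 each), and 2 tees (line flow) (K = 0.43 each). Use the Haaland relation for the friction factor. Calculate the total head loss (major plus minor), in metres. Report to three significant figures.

H_L ≈ 15.1 m

V = 4Q/(πD²) = 2.180 m/s; V²/2g = 0.2423 m
Re = 7.79×10^5, ε/D = 5.27×10^-4 → f = 0.01747 (Haaland)
Major: h_f = f(L/D)·V²/2g = 0.01747·3364·0.2423 = 14.24 m
Minor: ΣK = 3.37; h_m = ΣK·V²/2g = 0.8165 m
Total H_L = 14.24 + 0.8165 = 15.06 m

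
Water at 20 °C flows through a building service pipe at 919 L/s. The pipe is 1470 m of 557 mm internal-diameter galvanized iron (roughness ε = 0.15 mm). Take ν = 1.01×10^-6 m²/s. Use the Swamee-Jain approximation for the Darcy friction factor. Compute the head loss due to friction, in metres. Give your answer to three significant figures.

h_f ≈ 28.8 m

V = 4Q/(πD²) = 4·0.919/(π·0.557²) = 3.772 m/s
Re = VD/ν = 3.772·0.557/1.01×10^-6 = 2.08×10^6 → turbulent
ε/D = 0.15/557 = 2.69×10^-4
Swamee-Jain: f = 0.01507
h_f = f(L/D)V²/(2g) = 0.01507·(1470/0.557)·3.772²/(2·9.81) = 28.84 m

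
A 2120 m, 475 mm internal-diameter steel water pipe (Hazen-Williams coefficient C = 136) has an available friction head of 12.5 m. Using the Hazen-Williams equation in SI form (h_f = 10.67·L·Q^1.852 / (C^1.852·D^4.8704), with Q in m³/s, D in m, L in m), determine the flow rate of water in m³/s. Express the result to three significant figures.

Q ≈ 0.334 m³/s

Rearranging: Q = [h_f·C^1.852·D^4.8704 / (10.67·L)]^(1/1.852)
Q = [12.5·136^1.852·0.475^4.8704 / (10.67·2120)]^0.540 = 0.3345 m³/s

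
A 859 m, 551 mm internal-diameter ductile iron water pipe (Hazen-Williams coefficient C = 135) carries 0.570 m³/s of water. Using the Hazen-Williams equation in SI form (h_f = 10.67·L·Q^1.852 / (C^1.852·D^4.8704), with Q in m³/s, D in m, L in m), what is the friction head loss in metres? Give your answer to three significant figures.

h_f ≈ 6.69 m

h_f = 10.67·859·0.570^1.852 / (135^1.852·0.551^4.8704) = 6.689 m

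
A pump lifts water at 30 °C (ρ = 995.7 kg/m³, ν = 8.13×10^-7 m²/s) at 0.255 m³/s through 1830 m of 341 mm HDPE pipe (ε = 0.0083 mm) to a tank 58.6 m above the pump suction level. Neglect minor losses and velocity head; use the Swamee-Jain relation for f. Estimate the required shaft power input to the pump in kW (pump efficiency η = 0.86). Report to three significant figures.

P_shaft ≈ 243 kW

V = 4Q/(πD²) = 2.792 m/s; Re = 1.17×10^6; ε/D = 2.43×10^-5; f = 0.01193
h_f = f(L/D)V²/2g = 25.43 m
Total head H = z + h_f = 58.6 + 25.43 = 84.03 m
P_hyd = ρgQH = 995.7·9.81·0.255·84.03 = 209.3 kW
P_shaft = P_hyd/η = 209.3/0.86 = 243.4 kW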